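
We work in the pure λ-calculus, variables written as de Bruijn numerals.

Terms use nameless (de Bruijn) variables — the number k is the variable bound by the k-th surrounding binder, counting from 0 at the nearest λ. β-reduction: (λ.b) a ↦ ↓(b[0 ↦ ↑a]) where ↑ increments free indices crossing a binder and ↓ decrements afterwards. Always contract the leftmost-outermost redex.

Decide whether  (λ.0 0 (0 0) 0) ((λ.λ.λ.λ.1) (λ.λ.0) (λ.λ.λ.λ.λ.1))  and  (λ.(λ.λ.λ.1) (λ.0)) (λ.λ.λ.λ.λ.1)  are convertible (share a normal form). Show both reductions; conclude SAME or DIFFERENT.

Term A:
  start: (λ.0 0 (0 0) 0) ((λ.λ.λ.λ.1) (λ.λ.0) (λ.λ.λ.λ.λ.1))
  [1] (λ.λ.λ.λ.1) (λ.λ.0) (λ.λ.λ.λ.λ.1) ((λ.λ.λ.λ.1) (λ.λ.0) (λ.λ.λ.λ.λ.1)) ((λ.λ.λ.λ.1) (λ.λ.0) (λ.λ.λ.λ.λ.1) ((λ.λ.λ.λ.1) (λ.λ.0) (λ.λ.λ.λ.λ.1))) ((λ.λ.λ.λ.1) (λ.λ.0) (λ.λ.λ.λ.λ.1))
  [2] (λ.λ.λ.1) (λ.λ.λ.λ.λ.1) ((λ.λ.λ.λ.1) (λ.λ.0) (λ.λ.λ.λ.λ.1)) ((λ.λ.λ.λ.1) (λ.λ.0) (λ.λ.λ.λ.λ.1) ((λ.λ.λ.λ.1) (λ.λ.0) (λ.λ.λ.λ.λ.1))) ((λ.λ.λ.λ.1) (λ.λ.0) (λ.λ.λ.λ.λ.1))
  [3] (λ.λ.1) ((λ.λ.λ.λ.1) (λ.λ.0) (λ.λ.λ.λ.λ.1)) ((λ.λ.λ.λ.1) (λ.λ.0) (λ.λ.λ.λ.λ.1) ((λ.λ.λ.λ.1) (λ.λ.0) (λ.λ.λ.λ.λ.1))) ((λ.λ.λ.λ.1) (λ.λ.0) (λ.λ.λ.λ.λ.1))
  [4] (λ.(λ.λ.λ.λ.1) (λ.λ.0) (λ.λ.λ.λ.λ.1)) ((λ.λ.λ.λ.1) (λ.λ.0) (λ.λ.λ.λ.λ.1) ((λ.λ.λ.λ.1) (λ.λ.0) (λ.λ.λ.λ.λ.1))) ((λ.λ.λ.λ.1) (λ.λ.0) (λ.λ.λ.λ.λ.1))
  [5] (λ.λ.λ.λ.1) (λ.λ.0) (λ.λ.λ.λ.λ.1) ((λ.λ.λ.λ.1) (λ.λ.0) (λ.λ.λ.λ.λ.1))
  [6] (λ.λ.λ.1) (λ.λ.λ.λ.λ.1) ((λ.λ.λ.λ.1) (λ.λ.0) (λ.λ.λ.λ.λ.1))
  [7] (λ.λ.1) ((λ.λ.λ.λ.1) (λ.λ.0) (λ.λ.λ.λ.λ.1))
  [8] λ.(λ.λ.λ.λ.1) (λ.λ.0) (λ.λ.λ.λ.λ.1)
  [9] λ.(λ.λ.λ.1) (λ.λ.λ.λ.λ.1)
  [10] λ.λ.λ.1

Term B:
  start: (λ.(λ.λ.λ.1) (λ.0)) (λ.λ.λ.λ.λ.1)
  [1] (λ.λ.λ.1) (λ.0)
  [2] λ.λ.1

Answer: DIFFERENT — A ⇓ λ.λ.λ.1, B ⇓ λ.λ.1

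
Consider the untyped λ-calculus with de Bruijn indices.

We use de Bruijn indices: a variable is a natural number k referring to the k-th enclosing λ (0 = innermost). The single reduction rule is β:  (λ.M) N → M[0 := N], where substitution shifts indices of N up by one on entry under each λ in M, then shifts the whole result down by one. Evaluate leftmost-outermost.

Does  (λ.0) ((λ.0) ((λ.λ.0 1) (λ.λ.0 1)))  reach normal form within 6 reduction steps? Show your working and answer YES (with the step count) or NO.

Answer: YES — reaches normal form λ.0 (λ.λ.0 1) in 3 ≤ 6 steps

Derivation:
  start: (λ.0) ((λ.0) ((λ.λ.0 1) (λ.λ.0 1)))
  step 1: (λ.0) ((λ.λ.0 1) (λ.λ.0 1))
  step 2: (λ.λ.0 1) (λ.λ.0 1)
  step 3: λ.0 (λ.λ.0 1)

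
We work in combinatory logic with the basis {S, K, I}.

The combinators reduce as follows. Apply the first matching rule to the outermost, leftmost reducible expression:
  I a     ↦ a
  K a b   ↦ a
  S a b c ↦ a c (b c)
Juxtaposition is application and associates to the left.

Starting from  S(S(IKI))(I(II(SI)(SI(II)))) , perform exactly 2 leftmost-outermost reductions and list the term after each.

  start: S(S(IKI))(I(II(SI)(SI(II))))
  →1  S(S(KI))(I(II(SI)(SI(II))))
  →2  S(S(KI))(II(SI)(SI(II)))

Answer: after 2 steps: S(S(KI))(II(SI)(SI(II)))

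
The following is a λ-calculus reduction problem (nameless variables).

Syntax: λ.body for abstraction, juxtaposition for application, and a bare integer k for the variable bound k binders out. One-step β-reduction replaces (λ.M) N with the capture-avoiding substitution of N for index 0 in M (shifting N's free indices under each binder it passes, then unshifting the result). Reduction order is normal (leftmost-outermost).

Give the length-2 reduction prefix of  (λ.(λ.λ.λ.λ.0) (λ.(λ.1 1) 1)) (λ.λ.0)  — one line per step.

  start: (λ.(λ.λ.λ.λ.0) (λ.(λ.1 1) 1)) (λ.λ.0)
  step 1: (λ.λ.λ.λ.0) (λ.(λ.1 1) (λ.λ.0))
  step 2: λ.λ.λ.0

Answer: after 2 steps: λ.λ.λ.0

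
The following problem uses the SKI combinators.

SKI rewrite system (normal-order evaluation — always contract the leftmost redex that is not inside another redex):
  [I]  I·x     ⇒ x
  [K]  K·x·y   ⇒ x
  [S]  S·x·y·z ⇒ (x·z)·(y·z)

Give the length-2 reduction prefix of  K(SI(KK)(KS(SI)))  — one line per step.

  start: K(SI(KK)(KS(SI)))
  →1  K(I(KS(SI))(KK(KS(SI))))
  →2  K(KS(SI)(KK(KS(SI))))

Answer: after 2 steps: K(KS(SI)(KK(KS(SI))))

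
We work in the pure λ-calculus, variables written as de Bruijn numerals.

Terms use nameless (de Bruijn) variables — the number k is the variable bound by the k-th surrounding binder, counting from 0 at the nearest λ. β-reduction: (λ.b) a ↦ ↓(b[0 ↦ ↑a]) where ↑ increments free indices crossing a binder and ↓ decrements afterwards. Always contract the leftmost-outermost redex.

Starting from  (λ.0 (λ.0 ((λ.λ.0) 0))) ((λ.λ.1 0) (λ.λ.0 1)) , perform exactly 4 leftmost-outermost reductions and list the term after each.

Answer: after 4 steps: λ.0 (λ.0 ((λ.λ.0) 0))

Working:
  start: (λ.0 (λ.0 ((λ.λ.0) 0))) ((λ.λ.1 0) (λ.λ.0 1))
  →1  (λ.λ.1 0) (λ.λ.0 1) (λ.0 ((λ.λ.0) 0))
  →2  (λ.(λ.λ.0 1) 0) (λ.0 ((λ.λ.0) 0))
  →3  (λ.λ.0 1) (λ.0 ((λ.λ.0) 0))
  →4  λ.0 (λ.0 ((λ.λ.0) 0))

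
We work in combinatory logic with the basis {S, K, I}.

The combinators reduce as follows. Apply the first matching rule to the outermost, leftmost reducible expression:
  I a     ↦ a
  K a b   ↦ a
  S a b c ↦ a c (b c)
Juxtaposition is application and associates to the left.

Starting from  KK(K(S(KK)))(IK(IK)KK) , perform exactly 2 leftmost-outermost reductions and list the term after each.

Answer: after 2 steps: K(K(IK)KK)

Reduction:
  start: KK(K(S(KK)))(IK(IK)KK)
  [1] K(IK(IK)KK)
  [2] K(K(IK)KK)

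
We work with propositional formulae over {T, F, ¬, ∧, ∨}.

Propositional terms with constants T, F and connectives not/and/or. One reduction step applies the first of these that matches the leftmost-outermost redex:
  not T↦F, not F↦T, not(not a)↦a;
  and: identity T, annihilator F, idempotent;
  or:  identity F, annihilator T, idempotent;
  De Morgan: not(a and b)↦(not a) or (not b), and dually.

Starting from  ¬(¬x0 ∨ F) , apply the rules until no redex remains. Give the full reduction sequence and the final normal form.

  start: ¬(¬x0 ∨ F)
  →1  ¬¬x0 ∧ ¬F
  →2  x0 ∧ ¬F
  →3  x0 ∧ T
  →4  x0

Answer: normal form = x0  (in 4 steps)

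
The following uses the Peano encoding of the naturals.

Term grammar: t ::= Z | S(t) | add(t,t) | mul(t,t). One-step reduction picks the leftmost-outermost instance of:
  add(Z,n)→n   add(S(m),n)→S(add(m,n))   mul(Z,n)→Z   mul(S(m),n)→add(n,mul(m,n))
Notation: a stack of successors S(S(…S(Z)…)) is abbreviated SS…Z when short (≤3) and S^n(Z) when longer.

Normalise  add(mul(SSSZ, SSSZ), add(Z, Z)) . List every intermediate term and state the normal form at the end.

  start: add(mul(SSSZ, SSSZ), add(Z, Z))
  step 1: add(add(SSSZ, mul(SSZ, SSSZ)), add(Z, Z))
  step 2: add(S(add(SSZ, mul(SSZ, SSSZ))), add(Z, Z))
  step 3: S(add(add(SSZ, mul(SSZ, SSSZ)), add(Z, Z)))
  step 4: S(add(S(add(SZ, mul(SSZ, SSSZ))), add(Z, Z)))
  step 5: S(S(add(add(SZ, mul(SSZ, SSSZ)), add(Z, Z))))
  step 6: S(S(add(S(add(Z, mul(SSZ, SSSZ))), add(Z, Z))))
  step 7: S(S(S(add(add(Z, mul(SSZ, SSSZ)), add(Z, Z)))))
  step 8: S(S(S(add(mul(SSZ, SSSZ), add(Z, Z)))))
  step 9: S(S(S(add(add(SSSZ, mul(SZ, SSSZ)), add(Z, Z)))))
  step 10: S(S(S(add(S(add(SSZ, mul(SZ, SSSZ))), add(Z, Z)))))
  step 11: S(S(S(S(add(add(SSZ, mul(SZ, SSSZ)), add(Z, Z))))))
  step 12: S(S(S(S(add(S(add(SZ, mul(SZ, SSSZ))), add(Z, Z))))))
  step 13: S(S(S(S(S(add(add(SZ, mul(SZ, SSSZ)), add(Z, Z)))))))
  step 14: S(S(S(S(S(add(S(add(Z, mul(SZ, SSSZ))), add(Z, Z)))))))
  step 15: S(S(S(S(S(S(add(add(Z, mul(SZ, SSSZ)), add(Z, Z))))))))
  step 16: S(S(S(S(S(S(add(mul(SZ, SSSZ), add(Z, Z))))))))
  step 17: S(S(S(S(S(S(add(add(SSSZ, mul(Z, SSSZ)), add(Z, Z))))))))
  step 18: S(S(S(S(S(S(add(S(add(SSZ, mul(Z, SSSZ))), add(Z, Z))))))))
  step 19: S(S(S(S(S(S(S(add(add(SSZ, mul(Z, SSSZ)), add(Z, Z)))))))))
  step 20: S(S(S(S(S(S(S(add(S(add(SZ, mul(Z, SSSZ))), add(Z, Z)))))))))
  step 21: S(S(S(S(S(S(S(S(add(add(SZ, mul(Z, SSSZ)), add(Z, Z))))))))))
  step 22: S(S(S(S(S(S(S(S(add(S(add(Z, mul(Z, SSSZ))), add(Z, Z))))))))))
  step 23: S(S(S(S(S(S(S(S(S(add(add(Z, mul(Z, SSSZ)), add(Z, Z)))))))))))
  step 24: S(S(S(S(S(S(S(S(S(add(mul(Z, SSSZ), add(Z, Z)))))))))))
  step 25: S(S(S(S(S(S(S(S(S(add(Z, add(Z, Z)))))))))))
  step 26: S(S(S(S(S(S(S(S(S(add(Z, Z))))))))))
  step 27: S^9(Z)

Answer: normal form = S^9(Z)  (in 27 steps)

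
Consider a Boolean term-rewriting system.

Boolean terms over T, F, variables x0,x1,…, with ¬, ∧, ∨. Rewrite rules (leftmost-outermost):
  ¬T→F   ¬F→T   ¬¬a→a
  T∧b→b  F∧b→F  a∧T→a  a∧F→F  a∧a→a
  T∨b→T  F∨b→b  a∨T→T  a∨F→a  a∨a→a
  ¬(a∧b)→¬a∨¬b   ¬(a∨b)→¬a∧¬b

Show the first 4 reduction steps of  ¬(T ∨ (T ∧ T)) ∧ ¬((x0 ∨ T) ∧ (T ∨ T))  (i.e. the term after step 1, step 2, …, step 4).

Answer: after 4 steps: F

Derivation:
  start: ¬(T ∨ (T ∧ T)) ∧ ¬((x0 ∨ T) ∧ (T ∨ T))
  [1] (¬T ∧ ¬(T ∧ T)) ∧ ¬((x0 ∨ T) ∧ (T ∨ T))
  [2] (F ∧ ¬(T ∧ T)) ∧ ¬((x0 ∨ T) ∧ (T ∨ T))
  [3] F ∧ ¬((x0 ∨ T) ∧ (T ∨ T))
  [4] F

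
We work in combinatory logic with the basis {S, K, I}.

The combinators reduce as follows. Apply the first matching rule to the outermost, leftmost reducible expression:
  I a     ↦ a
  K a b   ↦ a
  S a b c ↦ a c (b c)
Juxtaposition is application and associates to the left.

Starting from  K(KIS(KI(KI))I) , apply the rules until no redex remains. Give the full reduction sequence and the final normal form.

Answer: normal form = KI  (in 4 steps)

Derivation:
  start: K(KIS(KI(KI))I)
  [1] K(I(KI(KI))I)
  [2] K(KI(KI)I)
  [3] K(II)
  [4] KI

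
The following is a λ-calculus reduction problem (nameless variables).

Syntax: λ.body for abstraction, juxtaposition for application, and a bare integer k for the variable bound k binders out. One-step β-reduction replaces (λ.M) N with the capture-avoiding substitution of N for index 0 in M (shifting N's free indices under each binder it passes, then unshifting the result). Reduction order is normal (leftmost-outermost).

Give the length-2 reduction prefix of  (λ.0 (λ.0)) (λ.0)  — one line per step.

Answer: after 2 steps: λ.0

Working:
  start: (λ.0 (λ.0)) (λ.0)
  →1  (λ.0) (λ.0)
  →2  λ.0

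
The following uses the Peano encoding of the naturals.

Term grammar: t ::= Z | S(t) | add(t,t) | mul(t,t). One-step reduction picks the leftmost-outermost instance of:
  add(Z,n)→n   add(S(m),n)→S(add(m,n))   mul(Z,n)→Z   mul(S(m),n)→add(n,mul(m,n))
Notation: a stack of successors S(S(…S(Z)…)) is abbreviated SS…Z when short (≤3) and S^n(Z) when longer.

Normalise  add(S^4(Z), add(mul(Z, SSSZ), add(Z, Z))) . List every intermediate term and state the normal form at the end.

Answer: normal form = S^4(Z)  (in 8 steps)

Working:
  start: add(S^4(Z), add(mul(Z, SSSZ), add(Z, Z)))
  →1  S(add(SSSZ, add(mul(Z, SSSZ), add(Z, Z))))
  →2  S(S(add(SSZ, add(mul(Z, SSSZ), add(Z, Z)))))
  →3  S(S(S(add(SZ, add(mul(Z, SSSZ), add(Z, Z))))))
  →4  S(S(S(S(add(Z, add(mul(Z, SSSZ), add(Z, Z)))))))
  →5  S(S(S(S(add(mul(Z, SSSZ), add(Z, Z))))))
  →6  S(S(S(S(add(Z, add(Z, Z))))))
  →7  S(S(S(S(add(Z, Z)))))
  →8  S^4(Z)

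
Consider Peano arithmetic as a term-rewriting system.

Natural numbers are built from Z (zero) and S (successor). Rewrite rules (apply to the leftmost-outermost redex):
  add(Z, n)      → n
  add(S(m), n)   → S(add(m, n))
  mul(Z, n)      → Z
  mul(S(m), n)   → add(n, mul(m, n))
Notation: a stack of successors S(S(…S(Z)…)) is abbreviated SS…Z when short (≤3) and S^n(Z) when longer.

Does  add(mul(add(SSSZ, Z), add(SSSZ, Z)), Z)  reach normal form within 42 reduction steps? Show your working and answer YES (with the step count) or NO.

  start: add(mul(add(SSSZ, Z), add(SSSZ, Z)), Z)
  step 1: add(mul(S(add(SSZ, Z)), add(SSSZ, Z)), Z)
  step 2: add(add(add(SSSZ, Z), mul(add(SSZ, Z), add(SSSZ, Z))), Z)
  step 3: add(add(S(add(SSZ, Z)), mul(add(SSZ, Z), add(SSSZ, Z))), Z)
  step 4: add(S(add(add(SSZ, Z), mul(add(SSZ, Z), add(SSSZ, Z)))), Z)
  step 5: S(add(add(add(SSZ, Z), mul(add(SSZ, Z), add(SSSZ, Z))), Z))
  step 6: S(add(add(S(add(SZ, Z)), mul(add(SSZ, Z), add(SSSZ, Z))), Z))
  step 7: S(add(S(add(add(SZ, Z), mul(add(SSZ, Z), add(SSSZ, Z)))), Z))
  step 8: S(S(add(add(add(SZ, Z), mul(add(SSZ, Z), add(SSSZ, Z))), Z)))
  step 9: S(S(add(add(S(add(Z, Z)), mul(add(SSZ, Z), add(SSSZ, Z))), Z)))
  step 10: S(S(add(S(add(add(Z, Z), mul(add(SSZ, Z), add(SSSZ, Z)))), Z)))
  step 11: S(S(S(add(add(add(Z, Z), mul(add(SSZ, Z), add(SSSZ, Z))), Z))))
  step 12: S(S(S(add(add(Z, mul(add(SSZ, Z), add(SSSZ, Z))), Z))))
  step 13: S(S(S(add(mul(add(SSZ, Z), add(SSSZ, Z)), Z))))
  step 14: S(S(S(add(mul(S(add(SZ, Z)), add(SSSZ, Z)), Z))))
  step 15: S(S(S(add(add(add(SSSZ, Z), mul(add(SZ, Z), add(SSSZ, Z))), Z))))
  step 16: S(S(S(add(add(S(add(SSZ, Z)), mul(add(SZ, Z), add(SSSZ, Z))), Z))))
  step 17: S(S(S(add(S(add(add(SSZ, Z), mul(add(SZ, Z), add(SSSZ, Z)))), Z))))
  step 18: S(S(S(S(add(add(add(SSZ, Z), mul(add(SZ, Z), add(SSSZ, Z))), Z)))))
  step 19: S(S(S(S(add(add(S(add(SZ, Z)), mul(add(SZ, Z), add(SSSZ, Z))), Z)))))
  step 20: S(S(S(S(add(S(add(add(SZ, Z), mul(add(SZ, Z), add(SSSZ, Z)))), Z)))))
  step 21: S(S(S(S(S(add(add(add(SZ, Z), mul(add(SZ, Z), add(SSSZ, Z))), Z))))))
  step 22: S(S(S(S(S(add(add(S(add(Z, Z)), mul(add(SZ, Z), add(SSSZ, Z))), Z))))))
  step 23: S(S(S(S(S(add(S(add(add(Z, Z), mul(add(SZ, Z), add(SSSZ, Z)))), Z))))))
  step 24: S(S(S(S(S(S(add(add(add(Z, Z), mul(add(SZ, Z), add(SSSZ, Z))), Z)))))))
  step 25: S(S(S(S(S(S(add(add(Z, mul(add(SZ, Z), add(SSSZ, Z))), Z)))))))
  step 26: S(S(S(S(S(S(add(mul(add(SZ, Z), add(SSSZ, Z)), Z)))))))
  step 27: S(S(S(S(S(S(add(mul(S(add(Z, Z)), add(SSSZ, Z)), Z)))))))
  step 28: S(S(S(S(S(S(add(add(add(SSSZ, Z), mul(add(Z, Z), add(SSSZ, Z))), Z)))))))
  step 29: S(S(S(S(S(S(add(add(S(add(SSZ, Z)), mul(add(Z, Z), add(SSSZ, Z))), Z)))))))
  step 30: S(S(S(S(S(S(add(S(add(add(SSZ, Z), mul(add(Z, Z), add(SSSZ, Z)))), Z)))))))
  step 31: S(S(S(S(S(S(S(add(add(add(SSZ, Z), mul(add(Z, Z), add(SSSZ, Z))), Z))))))))
  step 32: S(S(S(S(S(S(S(add(add(S(add(SZ, Z)), mul(add(Z, Z), add(SSSZ, Z))), Z))))))))
  step 33: S(S(S(S(S(S(S(add(S(add(add(SZ, Z), mul(add(Z, Z), add(SSSZ, Z)))), Z))))))))
  step 34: S(S(S(S(S(S(S(S(add(add(add(SZ, Z), mul(add(Z, Z), add(SSSZ, Z))), Z)))))))))
  step 35: S(S(S(S(S(S(S(S(add(add(S(add(Z, Z)), mul(add(Z, Z), add(SSSZ, Z))), Z)))))))))
  step 36: S(S(S(S(S(S(S(S(add(S(add(add(Z, Z), mul(add(Z, Z), add(SSSZ, Z)))), Z)))))))))
  step 37: S(S(S(S(S(S(S(S(S(add(add(add(Z, Z), mul(add(Z, Z), add(SSSZ, Z))), Z))))))))))
  step 38: S(S(S(S(S(S(S(S(S(add(add(Z, mul(add(Z, Z), add(SSSZ, Z))), Z))))))))))
  step 39: S(S(S(S(S(S(S(S(S(add(mul(add(Z, Z), add(SSSZ, Z)), Z))))))))))
  step 40: S(S(S(S(S(S(S(S(S(add(mul(Z, add(SSSZ, Z)), Z))))))))))
  step 41: S(S(S(S(S(S(S(S(S(add(Z, Z))))))))))
  step 42: S^9(Z)

Answer: YES — reaches normal form S^9(Z) in 42 ≤ 42 steps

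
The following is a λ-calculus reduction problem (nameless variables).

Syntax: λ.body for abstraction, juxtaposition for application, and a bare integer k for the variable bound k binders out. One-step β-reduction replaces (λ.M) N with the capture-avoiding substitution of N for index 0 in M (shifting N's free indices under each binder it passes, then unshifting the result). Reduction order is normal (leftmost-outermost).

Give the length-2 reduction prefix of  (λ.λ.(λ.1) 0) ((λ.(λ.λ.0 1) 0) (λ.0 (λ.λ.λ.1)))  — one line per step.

Answer: after 2 steps: λ.0

Derivation:
  start: (λ.λ.(λ.1) 0) ((λ.(λ.λ.0 1) 0) (λ.0 (λ.λ.λ.1)))
  step 1: λ.(λ.1) 0
  step 2: λ.0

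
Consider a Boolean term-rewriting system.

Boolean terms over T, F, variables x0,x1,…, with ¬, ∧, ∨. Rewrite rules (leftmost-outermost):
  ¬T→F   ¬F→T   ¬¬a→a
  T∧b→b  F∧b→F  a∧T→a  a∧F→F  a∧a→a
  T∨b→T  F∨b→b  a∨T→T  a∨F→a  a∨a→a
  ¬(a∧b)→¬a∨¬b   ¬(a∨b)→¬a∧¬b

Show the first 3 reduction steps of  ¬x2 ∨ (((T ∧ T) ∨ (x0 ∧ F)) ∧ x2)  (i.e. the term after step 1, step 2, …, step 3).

Answer: after 3 steps: ¬x2 ∨ x2

Derivation:
  start: ¬x2 ∨ (((T ∧ T) ∨ (x0 ∧ F)) ∧ x2)
  →1  ¬x2 ∨ ((T ∨ (x0 ∧ F)) ∧ x2)
  →2  ¬x2 ∨ (T ∧ x2)
  →3  ¬x2 ∨ x2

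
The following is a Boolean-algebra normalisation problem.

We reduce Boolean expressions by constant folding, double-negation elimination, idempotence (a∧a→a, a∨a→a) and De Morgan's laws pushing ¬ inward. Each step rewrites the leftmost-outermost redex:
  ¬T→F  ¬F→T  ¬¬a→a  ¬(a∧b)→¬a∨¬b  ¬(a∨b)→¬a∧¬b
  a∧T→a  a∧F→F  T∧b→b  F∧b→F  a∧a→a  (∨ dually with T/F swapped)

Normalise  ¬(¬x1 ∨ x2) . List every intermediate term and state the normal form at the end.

  start: ¬(¬x1 ∨ x2)
  →1  ¬¬x1 ∧ ¬x2
  →2  x1 ∧ ¬x2

Answer: normal form = x1 ∧ ¬x2  (in 2 steps)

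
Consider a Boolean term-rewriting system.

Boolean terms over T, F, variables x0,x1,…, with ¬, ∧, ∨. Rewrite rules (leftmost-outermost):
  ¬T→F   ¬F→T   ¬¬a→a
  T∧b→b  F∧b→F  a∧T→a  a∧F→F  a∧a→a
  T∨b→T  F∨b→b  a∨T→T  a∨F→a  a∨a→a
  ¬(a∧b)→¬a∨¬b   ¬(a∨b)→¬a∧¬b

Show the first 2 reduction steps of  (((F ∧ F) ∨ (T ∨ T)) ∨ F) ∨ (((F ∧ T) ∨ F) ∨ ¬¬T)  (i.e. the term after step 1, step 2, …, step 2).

Answer: after 2 steps: (F ∨ (T ∨ T)) ∨ (((F ∧ T) ∨ F) ∨ ¬¬T)

Derivation:
  start: (((F ∧ F) ∨ (T ∨ T)) ∨ F) ∨ (((F ∧ T) ∨ F) ∨ ¬¬T)
  →1  ((F ∧ F) ∨ (T ∨ T)) ∨ (((F ∧ T) ∨ F) ∨ ¬¬T)
  →2  (F ∨ (T ∨ T)) ∨ (((F ∧ T) ∨ F) ∨ ¬¬T)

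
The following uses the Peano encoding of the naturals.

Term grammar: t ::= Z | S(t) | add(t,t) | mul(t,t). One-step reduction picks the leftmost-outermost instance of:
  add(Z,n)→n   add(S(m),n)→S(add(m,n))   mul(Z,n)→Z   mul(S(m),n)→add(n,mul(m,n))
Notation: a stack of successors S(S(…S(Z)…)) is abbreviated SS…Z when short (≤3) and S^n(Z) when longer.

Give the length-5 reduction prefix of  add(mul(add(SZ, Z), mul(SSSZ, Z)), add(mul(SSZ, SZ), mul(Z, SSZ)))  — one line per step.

  start: add(mul(add(SZ, Z), mul(SSSZ, Z)), add(mul(SSZ, SZ), mul(Z, SSZ)))
  →1  add(mul(S(add(Z, Z)), mul(SSSZ, Z)), add(mul(SSZ, SZ), mul(Z, SSZ)))
  →2  add(add(mul(SSSZ, Z), mul(add(Z, Z), mul(SSSZ, Z))), add(mul(SSZ, SZ), mul(Z, SSZ)))
  →3  add(add(add(Z, mul(SSZ, Z)), mul(add(Z, Z), mul(SSSZ, Z))), add(mul(SSZ, SZ), mul(Z, SSZ)))
  →4  add(add(mul(SSZ, Z), mul(add(Z, Z), mul(SSSZ, Z))), add(mul(SSZ, SZ), mul(Z, SSZ)))
  →5  add(add(add(Z, mul(SZ, Z)), mul(add(Z, Z), mul(SSSZ, Z))), add(mul(SSZ, SZ), mul(Z, SSZ)))

Answer: after 5 steps: add(add(add(Z, mul(SZ, Z)), mul(add(Z, Z), mul(SSSZ, Z))), add(mul(SSZ, SZ), mul(Z, SSZ)))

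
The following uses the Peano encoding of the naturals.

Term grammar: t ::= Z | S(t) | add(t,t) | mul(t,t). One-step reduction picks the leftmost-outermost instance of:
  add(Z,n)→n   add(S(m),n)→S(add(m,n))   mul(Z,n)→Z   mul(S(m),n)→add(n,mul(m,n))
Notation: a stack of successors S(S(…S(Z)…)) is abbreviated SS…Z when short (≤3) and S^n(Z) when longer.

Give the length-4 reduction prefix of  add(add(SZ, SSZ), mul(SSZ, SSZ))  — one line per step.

Answer: after 4 steps: S(S(add(SZ, mul(SSZ, SSZ))))

Reduction:
  start: add(add(SZ, SSZ), mul(SSZ, SSZ))
  →1  add(S(add(Z, SSZ)), mul(SSZ, SSZ))
  →2  S(add(add(Z, SSZ), mul(SSZ, SSZ)))
  →3  S(add(SSZ, mul(SSZ, SSZ)))
  →4  S(S(add(SZ, mul(SSZ, SSZ))))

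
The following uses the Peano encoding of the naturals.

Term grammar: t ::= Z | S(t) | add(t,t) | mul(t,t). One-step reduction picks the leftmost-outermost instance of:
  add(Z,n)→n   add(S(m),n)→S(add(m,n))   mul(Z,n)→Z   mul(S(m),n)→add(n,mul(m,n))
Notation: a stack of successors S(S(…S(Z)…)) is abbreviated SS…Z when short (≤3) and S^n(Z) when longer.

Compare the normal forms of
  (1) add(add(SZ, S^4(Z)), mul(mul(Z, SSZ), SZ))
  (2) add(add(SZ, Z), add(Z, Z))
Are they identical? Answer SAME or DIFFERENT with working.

Term A:
  start: add(add(SZ, S^4(Z)), mul(mul(Z, SSZ), SZ))
  [1] add(S(add(Z, S^4(Z))), mul(mul(Z, SSZ), SZ))
  [2] S(add(add(Z, S^4(Z)), mul(mul(Z, SSZ), SZ)))
  [3] S(add(S^4(Z), mul(mul(Z, SSZ), SZ)))
  [4] S(S(add(SSSZ, mul(mul(Z, SSZ), SZ))))
  [5] S(S(S(add(SSZ, mul(mul(Z, SSZ), SZ)))))
  [6] S(S(S(S(add(SZ, mul(mul(Z, SSZ), SZ))))))
  [7] S(S(S(S(S(add(Z, mul(mul(Z, SSZ), SZ)))))))
  [8] S(S(S(S(S(mul(mul(Z, SSZ), SZ))))))
  [9] S(S(S(S(S(mul(Z, SZ))))))
  [10] S^5(Z)

Term B:
  start: add(add(SZ, Z), add(Z, Z))
  [1] add(S(add(Z, Z)), add(Z, Z))
  [2] S(add(add(Z, Z), add(Z, Z)))
  [3] S(add(Z, add(Z, Z)))
  [4] S(add(Z, Z))
  [5] SZ

Answer: DIFFERENT — A ⇓ S^5(Z), B ⇓ SZ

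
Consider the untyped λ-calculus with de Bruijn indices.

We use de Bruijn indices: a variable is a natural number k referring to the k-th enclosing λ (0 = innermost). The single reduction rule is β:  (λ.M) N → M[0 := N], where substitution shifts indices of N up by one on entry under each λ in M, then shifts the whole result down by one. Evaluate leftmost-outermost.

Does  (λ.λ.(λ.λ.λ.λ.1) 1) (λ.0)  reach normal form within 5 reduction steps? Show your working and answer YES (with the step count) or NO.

  start: (λ.λ.(λ.λ.λ.λ.1) 1) (λ.0)
  [1] λ.(λ.λ.λ.λ.1) (λ.0)
  [2] λ.λ.λ.λ.1

Answer: YES — reaches normal form λ.λ.λ.λ.1 in 2 ≤ 5 steps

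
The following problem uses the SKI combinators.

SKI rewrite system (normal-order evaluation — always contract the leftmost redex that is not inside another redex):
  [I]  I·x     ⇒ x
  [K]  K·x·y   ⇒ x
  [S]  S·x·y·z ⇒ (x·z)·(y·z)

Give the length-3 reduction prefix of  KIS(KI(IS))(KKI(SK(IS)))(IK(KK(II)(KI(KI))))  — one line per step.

Answer: after 3 steps: I(KKI(SK(IS)))(IK(KK(II)(KI(KI))))

Derivation:
  start: KIS(KI(IS))(KKI(SK(IS)))(IK(KK(II)(KI(KI))))
  →1  I(KI(IS))(KKI(SK(IS)))(IK(KK(II)(KI(KI))))
  →2  KI(IS)(KKI(SK(IS)))(IK(KK(II)(KI(KI))))
  →3  I(KKI(SK(IS)))(IK(KK(II)(KI(KI))))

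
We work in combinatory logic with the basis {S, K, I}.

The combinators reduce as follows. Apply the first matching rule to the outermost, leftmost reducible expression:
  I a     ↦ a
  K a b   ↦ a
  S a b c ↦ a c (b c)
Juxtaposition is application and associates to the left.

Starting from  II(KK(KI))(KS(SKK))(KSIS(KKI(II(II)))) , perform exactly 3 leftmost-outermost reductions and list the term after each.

  start: II(KK(KI))(KS(SKK))(KSIS(KKI(II(II))))
  [1] I(KK(KI))(KS(SKK))(KSIS(KKI(II(II))))
  [2] KK(KI)(KS(SKK))(KSIS(KKI(II(II))))
  [3] K(KS(SKK))(KSIS(KKI(II(II))))

Answer: after 3 steps: K(KS(SKK))(KSIS(KKI(II(II))))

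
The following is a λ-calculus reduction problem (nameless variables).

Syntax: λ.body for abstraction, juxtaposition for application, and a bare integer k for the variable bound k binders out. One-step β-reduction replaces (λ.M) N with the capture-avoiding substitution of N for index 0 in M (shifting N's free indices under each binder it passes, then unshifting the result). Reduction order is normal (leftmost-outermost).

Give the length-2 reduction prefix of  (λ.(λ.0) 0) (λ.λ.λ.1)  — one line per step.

  start: (λ.(λ.0) 0) (λ.λ.λ.1)
  step 1: (λ.0) (λ.λ.λ.1)
  step 2: λ.λ.λ.1

Answer: after 2 steps: λ.λ.λ.1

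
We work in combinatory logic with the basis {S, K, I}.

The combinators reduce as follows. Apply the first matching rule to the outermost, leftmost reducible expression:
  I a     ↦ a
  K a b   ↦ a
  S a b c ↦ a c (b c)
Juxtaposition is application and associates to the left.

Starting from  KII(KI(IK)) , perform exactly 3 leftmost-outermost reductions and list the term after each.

  start: KII(KI(IK))
  [1] I(KI(IK))
  [2] KI(IK)
  [3] I

Answer: after 3 steps: I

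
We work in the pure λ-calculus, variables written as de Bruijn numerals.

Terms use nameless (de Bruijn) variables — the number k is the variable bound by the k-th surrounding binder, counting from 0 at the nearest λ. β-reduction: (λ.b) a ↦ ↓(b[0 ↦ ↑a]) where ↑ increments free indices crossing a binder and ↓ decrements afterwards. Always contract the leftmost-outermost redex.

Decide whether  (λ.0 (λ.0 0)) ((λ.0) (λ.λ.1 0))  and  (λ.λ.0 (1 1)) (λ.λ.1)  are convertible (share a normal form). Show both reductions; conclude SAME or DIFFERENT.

Term A:
  start: (λ.0 (λ.0 0)) ((λ.0) (λ.λ.1 0))
  →1  (λ.0) (λ.λ.1 0) (λ.0 0)
  →2  (λ.λ.1 0) (λ.0 0)
  →3  λ.(λ.0 0) 0
  →4  λ.0 0

Term B:
  start: (λ.λ.0 (1 1)) (λ.λ.1)
  →1  λ.0 ((λ.λ.1) (λ.λ.1))
  →2  λ.0 (λ.λ.λ.1)

Answer: DIFFERENT — A ⇓ λ.0 0, B ⇓ λ.0 (λ.λ.λ.1)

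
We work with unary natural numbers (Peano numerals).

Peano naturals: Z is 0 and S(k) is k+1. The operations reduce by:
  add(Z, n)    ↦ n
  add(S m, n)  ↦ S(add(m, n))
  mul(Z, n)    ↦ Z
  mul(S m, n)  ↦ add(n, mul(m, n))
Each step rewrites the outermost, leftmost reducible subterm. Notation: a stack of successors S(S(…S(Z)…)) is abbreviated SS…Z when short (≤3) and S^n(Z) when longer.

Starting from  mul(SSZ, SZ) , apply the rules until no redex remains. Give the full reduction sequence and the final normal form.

  start: mul(SSZ, SZ)
  step 1: add(SZ, mul(SZ, SZ))
  step 2: S(add(Z, mul(SZ, SZ)))
  step 3: S(mul(SZ, SZ))
  step 4: S(add(SZ, mul(Z, SZ)))
  step 5: S(S(add(Z, mul(Z, SZ))))
  step 6: S(S(mul(Z, SZ)))
  step 7: SSZ

Answer: normal form = SSZ  (in 7 steps)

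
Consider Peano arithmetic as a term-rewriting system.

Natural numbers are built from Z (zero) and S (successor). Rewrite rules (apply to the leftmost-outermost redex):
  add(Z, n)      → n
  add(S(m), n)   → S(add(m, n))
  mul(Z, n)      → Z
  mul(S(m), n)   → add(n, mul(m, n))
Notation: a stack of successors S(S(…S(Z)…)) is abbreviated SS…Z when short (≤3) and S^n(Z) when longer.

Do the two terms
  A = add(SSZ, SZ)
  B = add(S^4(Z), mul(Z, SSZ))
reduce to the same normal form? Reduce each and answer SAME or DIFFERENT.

Term A:
  start: add(SSZ, SZ)
  [1] S(add(SZ, SZ))
  [2] S(S(add(Z, SZ)))
  [3] SSSZ

Term B:
  start: add(S^4(Z), mul(Z, SSZ))
  [1] S(add(SSSZ, mul(Z, SSZ)))
  [2] S(S(add(SSZ, mul(Z, SSZ))))
  [3] S(S(S(add(SZ, mul(Z, SSZ)))))
  [4] S(S(S(S(add(Z, mul(Z, SSZ))))))
  [5] S(S(S(S(mul(Z, SSZ)))))
  [6] S^4(Z)

Answer: DIFFERENT — A ⇓ SSSZ, B ⇓ S^4(Z)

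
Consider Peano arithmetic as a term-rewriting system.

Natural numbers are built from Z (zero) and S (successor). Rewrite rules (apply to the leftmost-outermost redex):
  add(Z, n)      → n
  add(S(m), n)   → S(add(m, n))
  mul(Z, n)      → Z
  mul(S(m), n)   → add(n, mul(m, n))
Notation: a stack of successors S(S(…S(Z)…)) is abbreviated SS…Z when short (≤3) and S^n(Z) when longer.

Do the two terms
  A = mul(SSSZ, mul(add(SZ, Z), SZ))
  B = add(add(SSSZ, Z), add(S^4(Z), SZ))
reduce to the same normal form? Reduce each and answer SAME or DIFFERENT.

Answer: DIFFERENT — A ⇓ SSSZ, B ⇓ S^8(Z)

Working:
Term A:
  start: mul(SSSZ, mul(add(SZ, Z), SZ))
  →1  add(mul(add(SZ, Z), SZ), mul(SSZ, mul(add(SZ, Z), SZ)))
  →2  add(mul(S(add(Z, Z)), SZ), mul(SSZ, mul(add(SZ, Z), SZ)))
  →3  add(add(SZ, mul(add(Z, Z), SZ)), mul(SSZ, mul(add(SZ, Z), SZ)))
  →4  add(S(add(Z, mul(add(Z, Z), SZ))), mul(SSZ, mul(add(SZ, Z), SZ)))
  →5  S(add(add(Z, mul(add(Z, Z), SZ)), mul(SSZ, mul(add(SZ, Z), SZ))))
  →6  S(add(mul(add(Z, Z), SZ), mul(SSZ, mul(add(SZ, Z), SZ))))
  →7  S(add(mul(Z, SZ), mul(SSZ, mul(add(SZ, Z), SZ))))
  →8  S(add(Z, mul(SSZ, mul(add(SZ, Z), SZ))))
  →9  S(mul(SSZ, mul(add(SZ, Z), SZ)))
  →10  S(add(mul(add(SZ, Z), SZ), mul(SZ, mul(add(SZ, Z), SZ))))
  →11  S(add(mul(S(add(Z, Z)), SZ), mul(SZ, mul(add(SZ, Z), SZ))))
  →12  S(add(add(SZ, mul(add(Z, Z), SZ)), mul(SZ, mul(add(SZ, Z), SZ))))
  →13  S(add(S(add(Z, mul(add(Z, Z), SZ))), mul(SZ, mul(add(SZ, Z), SZ))))
  →14  S(S(add(add(Z, mul(add(Z, Z), SZ)), mul(SZ, mul(add(SZ, Z), SZ)))))
  →15  S(S(add(mul(add(Z, Z), SZ), mul(SZ, mul(add(SZ, Z), SZ)))))
  →16  S(S(add(mul(Z, SZ), mul(SZ, mul(add(SZ, Z), SZ)))))
  →17  S(S(add(Z, mul(SZ, mul(add(SZ, Z), SZ)))))
  →18  S(S(mul(SZ, mul(add(SZ, Z), SZ))))
  →19  S(S(add(mul(add(SZ, Z), SZ), mul(Z, mul(add(SZ, Z), SZ)))))
  →20  S(S(add(mul(S(add(Z, Z)), SZ), mul(Z, mul(add(SZ, Z), SZ)))))
  →21  S(S(add(add(SZ, mul(add(Z, Z), SZ)), mul(Z, mul(add(SZ, Z), SZ)))))
  →22  S(S(add(S(add(Z, mul(add(Z, Z), SZ))), mul(Z, mul(add(SZ, Z), SZ)))))
  →23  S(S(S(add(add(Z, mul(add(Z, Z), SZ)), mul(Z, mul(add(SZ, Z), SZ))))))
  →24  S(S(S(add(mul(add(Z, Z), SZ), mul(Z, mul(add(SZ, Z), SZ))))))
  →25  S(S(S(add(mul(Z, SZ), mul(Z, mul(add(SZ, Z), SZ))))))
  →26  S(S(S(add(Z, mul(Z, mul(add(SZ, Z), SZ))))))
  →27  S(S(S(mul(Z, mul(add(SZ, Z), SZ)))))
  →28  SSSZ

Term B:
  start: add(add(SSSZ, Z), add(S^4(Z), SZ))
  →1  add(S(add(SSZ, Z)), add(S^4(Z), SZ))
  →2  S(add(add(SSZ, Z), add(S^4(Z), SZ)))
  →3  S(add(S(add(SZ, Z)), add(S^4(Z), SZ)))
  →4  S(S(add(add(SZ, Z), add(S^4(Z), SZ))))
  →5  S(S(add(S(add(Z, Z)), add(S^4(Z), SZ))))
  →6  S(S(S(add(add(Z, Z), add(S^4(Z), SZ)))))
  →7  S(S(S(add(Z, add(S^4(Z), SZ)))))
  →8  S(S(S(add(S^4(Z), SZ))))
  →9  S(S(S(S(add(SSSZ, SZ)))))
  →10  S(S(S(S(S(add(SSZ, SZ))))))
  →11  S(S(S(S(S(S(add(SZ, SZ)))))))
  →12  S(S(S(S(S(S(S(add(Z, SZ))))))))
  →13  S^8(Z)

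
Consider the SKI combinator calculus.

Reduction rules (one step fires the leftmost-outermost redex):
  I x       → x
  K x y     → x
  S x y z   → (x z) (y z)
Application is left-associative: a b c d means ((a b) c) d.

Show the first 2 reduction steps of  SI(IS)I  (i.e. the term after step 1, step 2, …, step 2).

Answer: after 2 steps: I(ISI)

Derivation:
  start: SI(IS)I
  →1  II(ISI)
  →2  I(ISI)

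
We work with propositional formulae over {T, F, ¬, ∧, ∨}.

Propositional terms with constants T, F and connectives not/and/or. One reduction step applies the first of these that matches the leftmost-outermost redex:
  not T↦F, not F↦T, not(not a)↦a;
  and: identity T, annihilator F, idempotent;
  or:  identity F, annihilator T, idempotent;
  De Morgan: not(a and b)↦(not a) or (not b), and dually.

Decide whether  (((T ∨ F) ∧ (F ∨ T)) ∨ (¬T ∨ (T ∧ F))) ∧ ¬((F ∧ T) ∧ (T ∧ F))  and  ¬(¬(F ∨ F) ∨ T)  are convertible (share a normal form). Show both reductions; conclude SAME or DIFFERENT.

Term A:
  start: (((T ∨ F) ∧ (F ∨ T)) ∨ (¬T ∨ (T ∧ F))) ∧ ¬((F ∧ T) ∧ (T ∧ F))
  →1  ((T ∧ (F ∨ T)) ∨ (¬T ∨ (T ∧ F))) ∧ ¬((F ∧ T) ∧ (T ∧ F))
  →2  ((F ∨ T) ∨ (¬T ∨ (T ∧ F))) ∧ ¬((F ∧ T) ∧ (T ∧ F))
  →3  (T ∨ (¬T ∨ (T ∧ F))) ∧ ¬((F ∧ T) ∧ (T ∧ F))
  →4  T ∧ ¬((F ∧ T) ∧ (T ∧ F))
  →5  ¬((F ∧ T) ∧ (T ∧ F))
  →6  ¬(F ∧ T) ∨ ¬(T ∧ F)
  →7  (¬F ∨ ¬T) ∨ ¬(T ∧ F)
  →8  (T ∨ ¬T) ∨ ¬(T ∧ F)
  →9  T ∨ ¬(T ∧ F)
  →10  T

Term B:
  start: ¬(¬(F ∨ F) ∨ T)
  →1  ¬¬(F ∨ F) ∧ ¬T
  →2  (F ∨ F) ∧ ¬T
  →3  F ∧ ¬T
  →4  F

Answer: DIFFERENT — A ⇓ T, B ⇓ F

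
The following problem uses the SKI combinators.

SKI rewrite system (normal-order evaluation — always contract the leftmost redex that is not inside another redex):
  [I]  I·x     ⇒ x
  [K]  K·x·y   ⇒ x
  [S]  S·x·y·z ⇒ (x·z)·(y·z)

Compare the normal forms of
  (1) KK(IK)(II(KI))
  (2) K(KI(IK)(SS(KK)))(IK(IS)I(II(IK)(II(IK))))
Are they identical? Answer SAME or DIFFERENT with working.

Term A:
  start: KK(IK)(II(KI))
  →1  K(II(KI))
  →2  K(I(KI))
  →3  K(KI)

Term B:
  start: K(KI(IK)(SS(KK)))(IK(IS)I(II(IK)(II(IK))))
  →1  KI(IK)(SS(KK))
  →2  I(SS(KK))
  →3  SS(KK)

Answer: DIFFERENT — A ⇓ K(KI), B ⇓ SS(KK)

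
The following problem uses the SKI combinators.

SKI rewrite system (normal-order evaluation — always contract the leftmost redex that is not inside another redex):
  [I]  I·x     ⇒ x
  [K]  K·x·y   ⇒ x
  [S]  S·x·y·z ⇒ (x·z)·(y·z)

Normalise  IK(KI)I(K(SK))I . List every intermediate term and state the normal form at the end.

  start: IK(KI)I(K(SK))I
  [1] K(KI)I(K(SK))I
  [2] KI(K(SK))I
  [3] II
  [4] I

Answer: normal form = I  (in 4 steps)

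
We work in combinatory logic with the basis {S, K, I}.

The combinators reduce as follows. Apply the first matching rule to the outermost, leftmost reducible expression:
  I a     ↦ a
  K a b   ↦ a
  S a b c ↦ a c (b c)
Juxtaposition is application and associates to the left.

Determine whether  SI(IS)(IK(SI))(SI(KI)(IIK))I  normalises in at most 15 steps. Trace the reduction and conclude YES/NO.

Answer: YES — reaches normal form I in 13 ≤ 15 steps

Working:
  start: SI(IS)(IK(SI))(SI(KI)(IIK))I
  [1] I(IK(SI))(IS(IK(SI)))(SI(KI)(IIK))I
  [2] IK(SI)(IS(IK(SI)))(SI(KI)(IIK))I
  [3] K(SI)(IS(IK(SI)))(SI(KI)(IIK))I
  [4] SI(SI(KI)(IIK))I
  [5] II(SI(KI)(IIK)I)
  [6] I(SI(KI)(IIK)I)
  [7] SI(KI)(IIK)I
  [8] I(IIK)(KI(IIK))I
  [9] IIK(KI(IIK))I
  [10] IK(KI(IIK))I
  [11] K(KI(IIK))I
  [12] KI(IIK)
  [13] I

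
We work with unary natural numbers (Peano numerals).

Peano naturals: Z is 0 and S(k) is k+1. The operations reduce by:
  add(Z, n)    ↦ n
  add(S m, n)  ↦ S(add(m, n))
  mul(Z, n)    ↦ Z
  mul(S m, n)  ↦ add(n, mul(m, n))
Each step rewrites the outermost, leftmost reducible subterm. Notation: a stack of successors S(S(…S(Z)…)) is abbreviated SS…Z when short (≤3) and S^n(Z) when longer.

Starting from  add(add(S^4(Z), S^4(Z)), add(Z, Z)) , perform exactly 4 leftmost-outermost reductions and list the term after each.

  start: add(add(S^4(Z), S^4(Z)), add(Z, Z))
  [1] add(S(add(SSSZ, S^4(Z))), add(Z, Z))
  [2] S(add(add(SSSZ, S^4(Z)), add(Z, Z)))
  [3] S(add(S(add(SSZ, S^4(Z))), add(Z, Z)))
  [4] S(S(add(add(SSZ, S^4(Z)), add(Z, Z))))

Answer: after 4 steps: S(S(add(add(SSZ, S^4(Z)), add(Z, Z))))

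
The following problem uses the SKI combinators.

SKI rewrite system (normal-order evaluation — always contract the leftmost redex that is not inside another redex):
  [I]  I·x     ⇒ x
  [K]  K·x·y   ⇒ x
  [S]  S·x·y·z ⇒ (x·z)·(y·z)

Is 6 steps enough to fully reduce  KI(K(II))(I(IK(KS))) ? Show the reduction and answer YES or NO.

Answer: YES — reaches normal form K(KS) in 4 ≤ 6 steps

Working:
  start: KI(K(II))(I(IK(KS)))
  →1  I(I(IK(KS)))
  →2  I(IK(KS))
  →3  IK(KS)
  →4  K(KS)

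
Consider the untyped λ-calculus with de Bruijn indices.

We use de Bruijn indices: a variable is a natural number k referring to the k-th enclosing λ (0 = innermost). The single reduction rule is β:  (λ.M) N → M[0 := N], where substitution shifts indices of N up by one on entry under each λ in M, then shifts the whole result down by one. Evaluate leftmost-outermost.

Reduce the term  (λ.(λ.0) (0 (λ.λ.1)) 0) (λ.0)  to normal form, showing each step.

  start: (λ.(λ.0) (0 (λ.λ.1)) 0) (λ.0)
  →1  (λ.0) ((λ.0) (λ.λ.1)) (λ.0)
  →2  (λ.0) (λ.λ.1) (λ.0)
  →3  (λ.λ.1) (λ.0)
  →4  λ.λ.0

Answer: normal form = λ.λ.0  (in 4 steps)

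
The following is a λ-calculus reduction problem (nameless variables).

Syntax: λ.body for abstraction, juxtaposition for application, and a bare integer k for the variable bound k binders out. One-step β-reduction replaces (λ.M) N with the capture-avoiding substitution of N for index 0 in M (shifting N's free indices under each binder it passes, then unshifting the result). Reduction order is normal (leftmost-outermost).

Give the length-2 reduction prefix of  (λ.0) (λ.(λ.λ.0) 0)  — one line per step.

Answer: after 2 steps: λ.λ.0

Working:
  start: (λ.0) (λ.(λ.λ.0) 0)
  →1  λ.(λ.λ.0) 0
  →2  λ.λ.0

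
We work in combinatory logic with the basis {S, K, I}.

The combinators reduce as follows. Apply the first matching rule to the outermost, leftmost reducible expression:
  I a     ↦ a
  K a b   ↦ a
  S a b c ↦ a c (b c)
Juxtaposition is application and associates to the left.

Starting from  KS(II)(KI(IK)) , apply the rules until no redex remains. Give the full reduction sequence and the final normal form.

  start: KS(II)(KI(IK))
  →1  S(KI(IK))
  →2  SI

Answer: normal form = SI  (in 2 steps)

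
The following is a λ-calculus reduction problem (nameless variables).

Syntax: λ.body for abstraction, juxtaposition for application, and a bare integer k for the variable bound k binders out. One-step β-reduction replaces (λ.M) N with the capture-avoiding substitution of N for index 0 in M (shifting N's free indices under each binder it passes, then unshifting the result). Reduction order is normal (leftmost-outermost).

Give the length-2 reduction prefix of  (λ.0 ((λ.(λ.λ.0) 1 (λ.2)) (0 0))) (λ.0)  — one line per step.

  start: (λ.0 ((λ.(λ.λ.0) 1 (λ.2)) (0 0))) (λ.0)
  [1] (λ.0) ((λ.(λ.λ.0) (λ.0) (λ.λ.0)) ((λ.0) (λ.0)))
  [2] (λ.(λ.λ.0) (λ.0) (λ.λ.0)) ((λ.0) (λ.0))

Answer: after 2 steps: (λ.(λ.λ.0) (λ.0) (λ.λ.0)) ((λ.0) (λ.0))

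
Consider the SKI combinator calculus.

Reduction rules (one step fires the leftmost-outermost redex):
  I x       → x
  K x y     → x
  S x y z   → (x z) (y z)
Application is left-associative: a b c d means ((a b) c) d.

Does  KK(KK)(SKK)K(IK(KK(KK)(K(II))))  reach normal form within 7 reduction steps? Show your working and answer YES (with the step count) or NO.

Answer: YES — reaches normal form K(K(KI)) in 7 ≤ 7 steps

Reduction:
  start: KK(KK)(SKK)K(IK(KK(KK)(K(II))))
  [1] K(SKK)K(IK(KK(KK)(K(II))))
  [2] SKK(IK(KK(KK)(K(II))))
  [3] K(IK(KK(KK)(K(II))))(K(IK(KK(KK)(K(II)))))
  [4] IK(KK(KK)(K(II)))
  [5] K(KK(KK)(K(II)))
  [6] K(K(K(II)))
  [7] K(K(KI))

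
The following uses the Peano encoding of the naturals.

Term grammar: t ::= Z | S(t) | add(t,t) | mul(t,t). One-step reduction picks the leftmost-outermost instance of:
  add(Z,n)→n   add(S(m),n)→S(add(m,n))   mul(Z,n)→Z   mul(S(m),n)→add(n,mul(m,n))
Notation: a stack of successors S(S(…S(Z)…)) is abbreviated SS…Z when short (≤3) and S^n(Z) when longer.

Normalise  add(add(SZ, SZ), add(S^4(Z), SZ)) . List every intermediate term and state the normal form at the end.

Answer: normal form = S^7(Z)  (in 10 steps)

Derivation:
  start: add(add(SZ, SZ), add(S^4(Z), SZ))
  →1  add(S(add(Z, SZ)), add(S^4(Z), SZ))
  →2  S(add(add(Z, SZ), add(S^4(Z), SZ)))
  →3  S(add(SZ, add(S^4(Z), SZ)))
  →4  S(S(add(Z, add(S^4(Z), SZ))))
  →5  S(S(add(S^4(Z), SZ)))
  →6  S(S(S(add(SSSZ, SZ))))
  →7  S(S(S(S(add(SSZ, SZ)))))
  →8  S(S(S(S(S(add(SZ, SZ))))))
  →9  S(S(S(S(S(S(add(Z, SZ)))))))
  →10  S^7(Z)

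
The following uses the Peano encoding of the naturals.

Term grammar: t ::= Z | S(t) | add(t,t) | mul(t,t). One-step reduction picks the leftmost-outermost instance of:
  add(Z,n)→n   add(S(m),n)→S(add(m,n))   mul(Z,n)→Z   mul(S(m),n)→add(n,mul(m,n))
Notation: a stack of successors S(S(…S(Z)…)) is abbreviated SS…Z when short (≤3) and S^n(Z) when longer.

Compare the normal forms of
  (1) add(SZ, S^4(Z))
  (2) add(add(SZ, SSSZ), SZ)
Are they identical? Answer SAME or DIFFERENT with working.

Term A:
  start: add(SZ, S^4(Z))
  →1  S(add(Z, S^4(Z)))
  →2  S^5(Z)

Term B:
  start: add(add(SZ, SSSZ), SZ)
  →1  add(S(add(Z, SSSZ)), SZ)
  →2  S(add(add(Z, SSSZ), SZ))
  →3  S(add(SSSZ, SZ))
  →4  S(S(add(SSZ, SZ)))
  →5  S(S(S(add(SZ, SZ))))
  →6  S(S(S(S(add(Z, SZ)))))
  →7  S^5(Z)

Answer: SAME — A ⇓ S^5(Z), B ⇓ S^5(Z)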